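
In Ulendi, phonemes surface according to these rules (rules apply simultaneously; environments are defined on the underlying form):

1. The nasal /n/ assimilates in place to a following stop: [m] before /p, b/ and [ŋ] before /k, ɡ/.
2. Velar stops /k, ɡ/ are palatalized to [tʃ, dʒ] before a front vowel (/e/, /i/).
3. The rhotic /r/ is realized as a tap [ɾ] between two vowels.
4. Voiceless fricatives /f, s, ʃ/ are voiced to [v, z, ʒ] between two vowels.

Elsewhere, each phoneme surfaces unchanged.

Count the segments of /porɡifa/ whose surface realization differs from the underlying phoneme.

2

Segments that undergo a rule: /ɡ/ → [dʒ] (rule 2); /f/ → [v] (rule 4).
All other segments surface unchanged.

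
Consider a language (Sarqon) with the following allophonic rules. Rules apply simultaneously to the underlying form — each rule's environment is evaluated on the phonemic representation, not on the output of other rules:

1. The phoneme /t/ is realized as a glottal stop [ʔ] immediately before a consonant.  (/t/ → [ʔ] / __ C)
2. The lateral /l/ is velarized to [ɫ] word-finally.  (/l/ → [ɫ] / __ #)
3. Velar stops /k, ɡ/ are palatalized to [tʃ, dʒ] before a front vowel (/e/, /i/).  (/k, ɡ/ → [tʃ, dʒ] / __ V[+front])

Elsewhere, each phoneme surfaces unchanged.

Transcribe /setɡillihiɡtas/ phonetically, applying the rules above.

/s/ (word-initial): no rule targets it → [s].
/e/ (between /s/ and /t/): no rule targets it → [e].
Rule 1 applies to /t/ (between /e/ and /ɡ/: immediately before a consonant) → [ʔ].
/ɡ/ (between /t/ and /i/): before a front vowel, so rule 3 applies → [dʒ].
/i/ (between /ɡ/ and /l/): no rule targets it → [i].
/l/ (between /i/ and /l/) fails the environment for rule 2, so it stays [l].
/l/ — between /l/ and /i/; rule 2 does not apply here → [l].
/i/ (between /l/ and /h/): no rule targets it → [i].
/h/ (between /i/ and /i/): no rule targets it → [h].
/i/ — not in any rule's target class → [i].
/ɡ/ (between /i/ and /t/) fails the environment for rule 3, so it stays [ɡ].
/t/ (between /ɡ/ and /a/): rule 1 targets it, but not immediately before a consonant → unchanged [t].
/a/ (between /t/ and /s/) is unaffected → [a].
/s/ — not in any rule's target class → [s].

[seʔdʒillihiɡtas]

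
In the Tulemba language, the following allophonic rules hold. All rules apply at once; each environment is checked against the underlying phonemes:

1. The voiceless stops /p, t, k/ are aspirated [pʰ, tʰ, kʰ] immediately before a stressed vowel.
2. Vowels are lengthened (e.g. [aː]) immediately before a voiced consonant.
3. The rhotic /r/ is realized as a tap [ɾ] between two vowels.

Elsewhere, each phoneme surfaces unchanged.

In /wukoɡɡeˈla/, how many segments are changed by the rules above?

2

Segments that undergo a rule: /o/ → [oː] (rule 2); /e/ → [eː] (rule 2).
All other segments surface unchanged.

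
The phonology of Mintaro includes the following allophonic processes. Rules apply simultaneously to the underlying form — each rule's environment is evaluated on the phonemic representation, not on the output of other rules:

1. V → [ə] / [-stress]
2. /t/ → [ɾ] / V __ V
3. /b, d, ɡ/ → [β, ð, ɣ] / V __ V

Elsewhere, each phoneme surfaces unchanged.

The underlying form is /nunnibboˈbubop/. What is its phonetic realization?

/n/ (word-initial) is unaffected → [n].
/u/ (between /n/ and /n/): in an unstressed syllable, so rule 1 applies → [ə].
/n/ stays [n].
/n/ — not in any rule's target class → [n].
/i/ (between /n/ and /b/): in an unstressed syllable, so rule 1 applies → [ə].
/b/ (between /i/ and /b/) is in the target of rule 3 but the environment (between two vowels) is not met → [b].
/b/ — between /b/ and /o/; rule 3 does not apply here → [b].
/o/ (between /b/ and /b/) occurs in an unstressed syllable → [ə] by rule 1.
/b/ (between /o/ and /u/): between two vowels, so rule 3 applies → [β].
/u/ — between /b/ and /b/; rule 1 does not apply here → [u].
Rule 3 applies to /b/ (between /u/ and /o/: between two vowels) → [β].
/o/ (between /b/ and /p/): in an unstressed syllable, so rule 1 applies → [ə].
/p/ (word-final): no rule targets it → [p].

[nənnəbbəˈβuβəp]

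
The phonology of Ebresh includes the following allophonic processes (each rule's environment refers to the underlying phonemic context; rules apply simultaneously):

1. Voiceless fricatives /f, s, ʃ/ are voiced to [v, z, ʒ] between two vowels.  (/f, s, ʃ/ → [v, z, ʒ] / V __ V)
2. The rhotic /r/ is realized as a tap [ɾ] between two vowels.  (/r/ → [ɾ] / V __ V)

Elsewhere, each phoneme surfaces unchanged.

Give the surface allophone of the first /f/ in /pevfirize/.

/f/ (between /v/ and /i/) fails the environment for rule 1, so it stays [f].

[f]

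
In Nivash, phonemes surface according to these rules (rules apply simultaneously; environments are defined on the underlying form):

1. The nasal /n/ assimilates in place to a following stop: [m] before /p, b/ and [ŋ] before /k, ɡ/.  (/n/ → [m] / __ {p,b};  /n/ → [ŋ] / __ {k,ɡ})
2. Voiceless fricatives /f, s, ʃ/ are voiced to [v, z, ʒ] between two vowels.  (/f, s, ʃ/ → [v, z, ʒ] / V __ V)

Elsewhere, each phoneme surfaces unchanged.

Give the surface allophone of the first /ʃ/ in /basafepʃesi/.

/ʃ/ — between /p/ and /e/; rule 2 does not apply here → [ʃ].

[ʃ]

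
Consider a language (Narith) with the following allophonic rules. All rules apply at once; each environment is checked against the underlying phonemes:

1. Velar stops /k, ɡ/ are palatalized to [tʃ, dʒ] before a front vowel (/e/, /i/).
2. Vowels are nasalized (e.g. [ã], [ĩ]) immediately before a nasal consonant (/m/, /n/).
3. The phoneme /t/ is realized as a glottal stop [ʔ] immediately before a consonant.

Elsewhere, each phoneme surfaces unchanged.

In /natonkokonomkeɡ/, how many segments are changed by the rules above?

4

Segments that undergo a rule: /o/ → [õ] (rule 2); /o/ → [õ] (rule 2); /o/ → [õ] (rule 2); /k/ → [tʃ] (rule 1).
All other segments surface unchanged.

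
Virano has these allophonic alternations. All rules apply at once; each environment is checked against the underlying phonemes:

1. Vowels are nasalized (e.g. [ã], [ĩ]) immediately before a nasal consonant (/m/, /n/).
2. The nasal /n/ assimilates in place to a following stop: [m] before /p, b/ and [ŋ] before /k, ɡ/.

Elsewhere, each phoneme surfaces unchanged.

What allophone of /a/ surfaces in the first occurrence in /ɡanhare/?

Rule 1 applies to /a/ (between /ɡ/ and /n/: before a nasal consonant) → [ã].

[ã]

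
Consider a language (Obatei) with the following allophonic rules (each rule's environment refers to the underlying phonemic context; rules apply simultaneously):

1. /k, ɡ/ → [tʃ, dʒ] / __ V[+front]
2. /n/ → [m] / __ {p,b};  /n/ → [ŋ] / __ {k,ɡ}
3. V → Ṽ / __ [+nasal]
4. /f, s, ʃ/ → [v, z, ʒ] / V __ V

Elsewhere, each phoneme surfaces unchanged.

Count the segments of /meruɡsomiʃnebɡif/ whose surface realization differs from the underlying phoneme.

Segments that undergo a rule: /o/ → [õ] (rule 3); /ɡ/ → [dʒ] (rule 1).
All other segments surface unchanged.

2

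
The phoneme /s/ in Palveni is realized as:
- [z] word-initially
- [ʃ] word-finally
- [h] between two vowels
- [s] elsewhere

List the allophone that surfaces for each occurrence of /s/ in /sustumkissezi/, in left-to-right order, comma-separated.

[z], [s], [s], [s]

Occurrence 1 (position 1): word-initially → [z].
Occurrence 2 (position 3): no conditioning environment matches → elsewhere allophone [s].
Occurrence 3 (position 9): no conditioning environment matches → elsewhere allophone [s].
Occurrence 4 (position 10): no conditioning environment matches → elsewhere allophone [s].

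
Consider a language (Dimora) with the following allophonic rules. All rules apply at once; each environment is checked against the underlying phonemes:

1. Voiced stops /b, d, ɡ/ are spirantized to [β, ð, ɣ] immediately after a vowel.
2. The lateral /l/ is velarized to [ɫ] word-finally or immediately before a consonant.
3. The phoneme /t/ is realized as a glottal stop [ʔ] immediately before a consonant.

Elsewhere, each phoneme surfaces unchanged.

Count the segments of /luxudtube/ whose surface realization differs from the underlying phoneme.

2

Segments that undergo a rule: /d/ → [ð] (rule 1); /b/ → [β] (rule 1).
All other segments surface unchanged.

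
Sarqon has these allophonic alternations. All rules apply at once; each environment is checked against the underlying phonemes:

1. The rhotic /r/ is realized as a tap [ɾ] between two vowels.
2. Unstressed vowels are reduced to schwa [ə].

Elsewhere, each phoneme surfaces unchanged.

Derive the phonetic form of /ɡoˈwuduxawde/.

[ɡəˈwudəxəwdə]

/ɡ/ stays [ɡ].
/o/ — between /ɡ/ and /w/, in an unstressed syllable — surfaces as [ə] (rule 2).
/w/ — not in any rule's target class → [w].
/u/ (between /w/ and /d/): rule 2 targets it, but not in an unstressed syllable → unchanged [u].
/d/ (between /u/ and /u/) is unaffected → [d].
/u/ (between /d/ and /x/): in an unstressed syllable, so rule 2 applies → [ə].
/x/ (between /u/ and /a/) is unaffected → [x].
Rule 2 applies to /a/ (between /x/ and /w/: in an unstressed syllable) → [ə].
/w/ (between /a/ and /d/): no rule targets it → [w].
/d/ (between /w/ and /e/) is unaffected → [d].
/e/ (word-final) occurs in an unstressed syllable → [ə] by rule 2.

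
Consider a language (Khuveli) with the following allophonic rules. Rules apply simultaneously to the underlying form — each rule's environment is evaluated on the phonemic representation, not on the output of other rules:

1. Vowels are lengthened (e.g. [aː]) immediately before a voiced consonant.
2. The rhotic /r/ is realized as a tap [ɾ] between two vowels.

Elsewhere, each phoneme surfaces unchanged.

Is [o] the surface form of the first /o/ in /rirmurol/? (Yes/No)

/o/ — between /r/ and /l/, before a voiced consonant — surfaces as [oː] (rule 1).
The actual realization is [oː], not [o].

No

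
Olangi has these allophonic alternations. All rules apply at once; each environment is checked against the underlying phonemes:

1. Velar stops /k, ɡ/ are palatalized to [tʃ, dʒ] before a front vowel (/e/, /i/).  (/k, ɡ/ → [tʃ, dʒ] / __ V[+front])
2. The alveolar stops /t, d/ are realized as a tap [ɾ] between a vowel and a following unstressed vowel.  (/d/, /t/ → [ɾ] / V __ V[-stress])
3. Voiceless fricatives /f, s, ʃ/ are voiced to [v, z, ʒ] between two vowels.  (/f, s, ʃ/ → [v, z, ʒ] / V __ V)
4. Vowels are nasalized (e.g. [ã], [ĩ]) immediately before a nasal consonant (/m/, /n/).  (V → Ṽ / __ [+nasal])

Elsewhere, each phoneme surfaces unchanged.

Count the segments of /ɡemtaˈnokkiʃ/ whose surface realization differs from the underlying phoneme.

4

Segments that undergo a rule: /ɡ/ → [dʒ] (rule 1); /e/ → [ẽ] (rule 4); /a/ → [ã] (rule 4); /k/ → [tʃ] (rule 1).
All other segments surface unchanged.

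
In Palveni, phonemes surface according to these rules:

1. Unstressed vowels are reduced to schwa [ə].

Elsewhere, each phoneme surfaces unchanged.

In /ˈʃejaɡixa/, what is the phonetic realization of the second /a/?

/a/ (word-final): in an unstressed syllable, so rule 1 applies → [ə].

[ə]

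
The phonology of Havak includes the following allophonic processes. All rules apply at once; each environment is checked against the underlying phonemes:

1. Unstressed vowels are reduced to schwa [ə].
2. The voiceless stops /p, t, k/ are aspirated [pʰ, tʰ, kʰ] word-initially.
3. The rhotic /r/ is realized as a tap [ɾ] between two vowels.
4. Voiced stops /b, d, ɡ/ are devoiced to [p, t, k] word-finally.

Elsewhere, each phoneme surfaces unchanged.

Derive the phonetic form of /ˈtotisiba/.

[ˈtʰotəsəbə]

/t/ — word-initial, word-initially — surfaces as [tʰ] (rule 2).
/o/ (between /t/ and /t/) is in the target of rule 1 but the environment (in an unstressed syllable) is not met → [o].
/t/ (between /o/ and /i/): rule 2 targets it, but not word-initially → unchanged [t].
/i/ (between /t/ and /s/): in an unstressed syllable, so rule 1 applies → [ə].
/s/ — not in any rule's target class → [s].
/i/ meets the environment for rule 1 (in an unstressed syllable) → [ə].
/b/ (between /i/ and /a/): rule 4 targets it, but not word-finally → unchanged [b].
/a/ — word-final, in an unstressed syllable — surfaces as [ə] (rule 1).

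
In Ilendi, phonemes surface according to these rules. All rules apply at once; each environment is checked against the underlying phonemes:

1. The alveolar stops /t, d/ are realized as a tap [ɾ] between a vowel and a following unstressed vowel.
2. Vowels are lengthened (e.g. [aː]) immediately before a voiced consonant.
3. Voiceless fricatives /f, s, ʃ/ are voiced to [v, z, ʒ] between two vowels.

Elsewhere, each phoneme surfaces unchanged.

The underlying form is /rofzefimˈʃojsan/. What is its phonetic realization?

[rofzeviːmˈʃoːjsaːn]

/o/ (between /r/ and /f/) is in the target of rule 2 but the environment (before a voiced consonant) is not met → [o].
/f/ (between /o/ and /z/) fails the environment for rule 3, so it stays [f].
/e/ (between /z/ and /f/) fails the environment for rule 2, so it stays [e].
/f/ (between /e/ and /i/) occurs between two vowels → [v] by rule 3.
/i/ (between /f/ and /m/) occurs before a voiced consonant → [iː] by rule 2.
/ʃ/ (between /m/ and /o/): rule 3 targets it, but not between two vowels → unchanged [ʃ].
/o/ — between /ʃ/ and /j/, before a voiced consonant — surfaces as [oː] (rule 2).
/s/ (between /j/ and /a/): rule 3 targets it, but not between two vowels → unchanged [s].
/a/ meets the environment for rule 2 (before a voiced consonant) → [aː].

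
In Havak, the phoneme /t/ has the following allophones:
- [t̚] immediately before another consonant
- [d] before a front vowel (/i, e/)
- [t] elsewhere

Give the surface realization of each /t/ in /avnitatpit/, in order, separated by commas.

Occurrence 1 (position 5): no conditioning environment matches → elsewhere allophone [t].
Occurrence 2 (position 7): immediately before another consonant → [t̚].
Occurrence 3 (position 10): no conditioning environment matches → elsewhere allophone [t].

[t], [t̚], [t]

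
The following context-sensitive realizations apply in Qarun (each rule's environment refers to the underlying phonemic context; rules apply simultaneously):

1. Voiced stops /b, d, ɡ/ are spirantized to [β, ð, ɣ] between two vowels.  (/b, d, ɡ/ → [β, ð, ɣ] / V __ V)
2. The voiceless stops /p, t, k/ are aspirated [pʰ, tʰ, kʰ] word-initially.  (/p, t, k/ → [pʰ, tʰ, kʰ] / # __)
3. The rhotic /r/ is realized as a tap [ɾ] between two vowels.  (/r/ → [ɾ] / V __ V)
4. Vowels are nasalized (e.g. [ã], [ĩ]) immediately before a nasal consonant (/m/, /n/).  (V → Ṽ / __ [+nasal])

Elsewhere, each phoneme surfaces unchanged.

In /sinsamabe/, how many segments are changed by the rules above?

Segments that undergo a rule: /i/ → [ĩ] (rule 4); /a/ → [ã] (rule 4); /b/ → [β] (rule 1).
All other segments surface unchanged.

3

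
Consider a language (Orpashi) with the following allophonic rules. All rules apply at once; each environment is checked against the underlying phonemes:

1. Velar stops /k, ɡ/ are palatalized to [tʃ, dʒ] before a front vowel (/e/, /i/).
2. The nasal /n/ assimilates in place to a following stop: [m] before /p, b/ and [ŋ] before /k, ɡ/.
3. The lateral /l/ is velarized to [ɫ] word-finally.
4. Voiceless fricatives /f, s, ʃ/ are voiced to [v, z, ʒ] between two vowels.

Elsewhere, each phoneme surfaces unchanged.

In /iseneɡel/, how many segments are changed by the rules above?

3

Segments that undergo a rule: /s/ → [z] (rule 4); /ɡ/ → [dʒ] (rule 1); /l/ → [ɫ] (rule 3).
All other segments surface unchanged.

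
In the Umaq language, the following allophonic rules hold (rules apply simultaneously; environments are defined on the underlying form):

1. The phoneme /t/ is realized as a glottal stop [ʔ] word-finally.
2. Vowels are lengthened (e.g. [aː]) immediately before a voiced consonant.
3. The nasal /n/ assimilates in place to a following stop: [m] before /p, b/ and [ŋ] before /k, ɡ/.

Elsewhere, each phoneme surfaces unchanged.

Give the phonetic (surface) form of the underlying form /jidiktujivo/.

/j/ stays [j].
Rule 2 applies to /i/ (between /j/ and /d/: before a voiced consonant) → [iː].
/d/ stays [d].
/i/ (between /d/ and /k/): rule 2 targets it, but not before a voiced consonant → unchanged [i].
/k/ (between /i/ and /t/) is unaffected → [k].
/t/ (between /k/ and /u/) fails the environment for rule 1, so it stays [t].
/u/ meets the environment for rule 2 (before a voiced consonant) → [uː].
/j/ stays [j].
/i/ meets the environment for rule 2 (before a voiced consonant) → [iː].
/v/ — not in any rule's target class → [v].
/o/ — word-final; rule 2 does not apply here → [o].

[jiːdiktuːjiːvo]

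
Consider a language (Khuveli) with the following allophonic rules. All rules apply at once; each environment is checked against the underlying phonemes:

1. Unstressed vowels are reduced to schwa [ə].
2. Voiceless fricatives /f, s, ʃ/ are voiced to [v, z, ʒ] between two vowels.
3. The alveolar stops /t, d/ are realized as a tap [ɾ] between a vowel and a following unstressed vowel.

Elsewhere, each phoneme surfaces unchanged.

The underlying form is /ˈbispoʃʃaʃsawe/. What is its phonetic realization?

[ˈbispəʃʃəʃsəwə]

/b/ (word-initial): no rule targets it → [b].
/i/ — between /b/ and /s/; rule 1 does not apply here → [i].
/s/ (between /i/ and /p/) is in the target of rule 2 but the environment (between two vowels) is not met → [s].
/p/ stays [p].
/o/ — between /p/ and /ʃ/, in an unstressed syllable — surfaces as [ə] (rule 1).
/ʃ/ (between /o/ and /ʃ/) is in the target of rule 2 but the environment (between two vowels) is not met → [ʃ].
/ʃ/ — between /ʃ/ and /a/; rule 2 does not apply here → [ʃ].
/a/ (between /ʃ/ and /ʃ/) occurs in an unstressed syllable → [ə] by rule 1.
/ʃ/ (between /a/ and /s/) fails the environment for rule 2, so it stays [ʃ].
/s/ — between /ʃ/ and /a/; rule 2 does not apply here → [s].
/a/ (between /s/ and /w/) occurs in an unstressed syllable → [ə] by rule 1.
/w/ — not in any rule's target class → [w].
Rule 1 applies to /e/ (word-final: in an unstressed syllable) → [ə].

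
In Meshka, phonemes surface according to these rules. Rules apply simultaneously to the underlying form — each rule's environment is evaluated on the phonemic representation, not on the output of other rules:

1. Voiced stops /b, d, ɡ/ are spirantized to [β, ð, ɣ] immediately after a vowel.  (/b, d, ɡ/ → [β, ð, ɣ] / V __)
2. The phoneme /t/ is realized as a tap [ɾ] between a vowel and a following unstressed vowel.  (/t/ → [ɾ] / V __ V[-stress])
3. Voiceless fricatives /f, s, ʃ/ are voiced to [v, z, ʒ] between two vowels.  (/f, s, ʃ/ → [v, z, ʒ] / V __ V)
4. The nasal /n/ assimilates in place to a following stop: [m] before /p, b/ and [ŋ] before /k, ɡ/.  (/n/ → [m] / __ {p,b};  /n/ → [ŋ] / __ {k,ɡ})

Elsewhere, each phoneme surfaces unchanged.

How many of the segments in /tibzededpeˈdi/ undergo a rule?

Segments that undergo a rule: /b/ → [β] (rule 1); /d/ → [ð] (rule 1); /d/ → [ð] (rule 1); /d/ → [ð] (rule 1).
All other segments surface unchanged.

4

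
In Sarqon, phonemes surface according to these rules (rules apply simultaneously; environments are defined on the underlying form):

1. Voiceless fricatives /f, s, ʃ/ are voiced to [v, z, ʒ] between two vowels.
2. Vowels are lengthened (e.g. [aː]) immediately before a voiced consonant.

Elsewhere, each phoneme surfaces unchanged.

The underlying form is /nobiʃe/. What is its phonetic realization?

[noːbiʒe]

/n/ (word-initial) is unaffected → [n].
/o/ (between /n/ and /b/) occurs before a voiced consonant → [oː] by rule 2.
/b/ (between /o/ and /i/) is unaffected → [b].
/i/ (between /b/ and /ʃ/) fails the environment for rule 2, so it stays [i].
/ʃ/ (between /i/ and /e/): between two vowels, so rule 1 applies → [ʒ].
/e/ (word-final) is in the target of rule 2 but the environment (before a voiced consonant) is not met → [e].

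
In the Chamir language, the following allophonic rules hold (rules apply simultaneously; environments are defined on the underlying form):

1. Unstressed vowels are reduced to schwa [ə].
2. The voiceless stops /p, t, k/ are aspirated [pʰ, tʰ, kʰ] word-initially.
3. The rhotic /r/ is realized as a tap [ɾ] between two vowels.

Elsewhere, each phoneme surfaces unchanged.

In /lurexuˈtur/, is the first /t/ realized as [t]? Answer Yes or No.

/t/ (between /u/ and /u/) is in the target of rule 2 but the environment (word-initially) is not met → [t].
The actual realization is [t], which matches [t].

Yes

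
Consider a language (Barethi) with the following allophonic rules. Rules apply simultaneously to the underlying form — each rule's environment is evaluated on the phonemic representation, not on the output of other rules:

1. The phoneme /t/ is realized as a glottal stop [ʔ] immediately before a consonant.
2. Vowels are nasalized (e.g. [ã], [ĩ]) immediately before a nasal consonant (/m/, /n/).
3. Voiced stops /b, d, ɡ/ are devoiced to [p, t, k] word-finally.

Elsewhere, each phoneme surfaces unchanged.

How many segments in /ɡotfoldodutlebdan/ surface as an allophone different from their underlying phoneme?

Segments that undergo a rule: /t/ → [ʔ] (rule 1); /t/ → [ʔ] (rule 1); /a/ → [ã] (rule 2).
All other segments surface unchanged.

3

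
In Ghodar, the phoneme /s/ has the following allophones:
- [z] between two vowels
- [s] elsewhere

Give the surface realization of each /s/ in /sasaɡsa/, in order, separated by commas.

Occurrence 1 (position 1): no conditioning environment matches → elsewhere allophone [s].
Occurrence 2 (position 3): between two vowels → [z].
Occurrence 3 (position 6): no conditioning environment matches → elsewhere allophone [s].

[s], [z], [s]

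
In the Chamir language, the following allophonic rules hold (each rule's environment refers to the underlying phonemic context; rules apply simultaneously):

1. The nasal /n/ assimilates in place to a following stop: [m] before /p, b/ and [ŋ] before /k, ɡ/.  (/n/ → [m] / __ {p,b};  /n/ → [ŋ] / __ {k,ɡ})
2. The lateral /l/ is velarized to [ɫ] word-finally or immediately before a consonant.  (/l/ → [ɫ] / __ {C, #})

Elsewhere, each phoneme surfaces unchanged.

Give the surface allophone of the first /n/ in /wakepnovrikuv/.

/n/ (between /p/ and /o/) fails the environment for rule 1, so it stays [n].

[n]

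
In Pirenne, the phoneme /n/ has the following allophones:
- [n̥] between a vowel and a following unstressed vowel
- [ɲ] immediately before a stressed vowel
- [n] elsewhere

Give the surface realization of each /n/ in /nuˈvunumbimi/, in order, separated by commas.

Occurrence 1 (position 1): no conditioning environment matches → elsewhere allophone [n].
Occurrence 2 (position 5): between a vowel and a following unstressed vowel → [n̥].

[n], [n̥]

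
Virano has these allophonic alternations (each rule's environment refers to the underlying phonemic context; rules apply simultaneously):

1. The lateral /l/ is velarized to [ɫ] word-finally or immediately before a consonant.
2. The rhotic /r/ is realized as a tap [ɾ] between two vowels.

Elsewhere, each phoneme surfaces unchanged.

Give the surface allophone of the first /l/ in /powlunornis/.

[l]

/l/ — between /w/ and /u/; rule 1 does not apply here → [l].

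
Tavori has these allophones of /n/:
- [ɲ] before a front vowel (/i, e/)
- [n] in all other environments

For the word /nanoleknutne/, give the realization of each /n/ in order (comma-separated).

Occurrence 1 (position 1): no conditioning environment matches → elsewhere allophone [n].
Occurrence 2 (position 3): no conditioning environment matches → elsewhere allophone [n].
Occurrence 3 (position 8): no conditioning environment matches → elsewhere allophone [n].
Occurrence 4 (position 11): before a front vowel (/i, e/) → [ɲ].

[n], [n], [n], [ɲ]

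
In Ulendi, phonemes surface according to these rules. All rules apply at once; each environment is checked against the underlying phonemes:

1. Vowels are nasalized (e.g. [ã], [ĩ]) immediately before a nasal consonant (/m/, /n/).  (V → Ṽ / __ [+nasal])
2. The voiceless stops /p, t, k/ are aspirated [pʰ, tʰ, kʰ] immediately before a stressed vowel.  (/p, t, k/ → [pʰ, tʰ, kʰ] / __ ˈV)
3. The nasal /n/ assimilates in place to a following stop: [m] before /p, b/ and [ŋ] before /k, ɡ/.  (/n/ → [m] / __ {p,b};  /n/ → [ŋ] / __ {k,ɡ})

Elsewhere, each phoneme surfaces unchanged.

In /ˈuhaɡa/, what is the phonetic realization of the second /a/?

/a/ — word-final; rule 1 does not apply here → [a].

[a]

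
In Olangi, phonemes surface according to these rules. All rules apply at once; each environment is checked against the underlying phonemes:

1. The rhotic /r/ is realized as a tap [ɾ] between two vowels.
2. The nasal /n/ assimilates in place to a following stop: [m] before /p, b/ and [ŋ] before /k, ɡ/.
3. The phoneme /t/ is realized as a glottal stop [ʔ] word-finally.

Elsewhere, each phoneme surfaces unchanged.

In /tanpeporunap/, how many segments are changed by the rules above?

Segments that undergo a rule: /n/ → [m] (rule 2); /r/ → [ɾ] (rule 1).
All other segments surface unchanged.

2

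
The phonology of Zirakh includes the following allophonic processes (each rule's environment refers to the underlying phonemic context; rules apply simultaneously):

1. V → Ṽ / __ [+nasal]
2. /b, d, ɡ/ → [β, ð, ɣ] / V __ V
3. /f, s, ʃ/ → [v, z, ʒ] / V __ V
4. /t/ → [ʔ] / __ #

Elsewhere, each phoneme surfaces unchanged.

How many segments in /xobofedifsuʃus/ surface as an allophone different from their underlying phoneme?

4

Segments that undergo a rule: /b/ → [β] (rule 2); /f/ → [v] (rule 3); /d/ → [ð] (rule 2); /ʃ/ → [ʒ] (rule 3).
All other segments surface unchanged.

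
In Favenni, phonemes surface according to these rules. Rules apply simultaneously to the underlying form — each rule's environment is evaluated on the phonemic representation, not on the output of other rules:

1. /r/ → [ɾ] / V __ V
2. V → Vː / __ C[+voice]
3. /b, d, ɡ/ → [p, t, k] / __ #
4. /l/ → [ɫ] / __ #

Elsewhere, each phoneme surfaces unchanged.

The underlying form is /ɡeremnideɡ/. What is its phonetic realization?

/ɡ/ — word-initial; rule 3 does not apply here → [ɡ].
/e/ — between /ɡ/ and /r/, before a voiced consonant — surfaces as [eː] (rule 2).
/r/ meets the environment for rule 1 (between two vowels) → [ɾ].
/e/ meets the environment for rule 2 (before a voiced consonant) → [eː].
Rule 2 applies to /i/ (between /n/ and /d/: before a voiced consonant) → [iː].
/d/ (between /i/ and /e/) fails the environment for rule 3, so it stays [d].
/e/ meets the environment for rule 2 (before a voiced consonant) → [eː].
Rule 3 applies to /ɡ/ (word-final: word-finally) → [k].

[ɡeːɾeːmniːdeːk]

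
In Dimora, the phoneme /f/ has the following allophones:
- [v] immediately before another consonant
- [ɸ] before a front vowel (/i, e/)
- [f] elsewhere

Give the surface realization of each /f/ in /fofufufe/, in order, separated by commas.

[f], [f], [f], [ɸ]

Occurrence 1 (position 1): no conditioning environment matches → elsewhere allophone [f].
Occurrence 2 (position 3): no conditioning environment matches → elsewhere allophone [f].
Occurrence 3 (position 5): no conditioning environment matches → elsewhere allophone [f].
Occurrence 4 (position 7): before a front vowel (/i, e/) → [ɸ].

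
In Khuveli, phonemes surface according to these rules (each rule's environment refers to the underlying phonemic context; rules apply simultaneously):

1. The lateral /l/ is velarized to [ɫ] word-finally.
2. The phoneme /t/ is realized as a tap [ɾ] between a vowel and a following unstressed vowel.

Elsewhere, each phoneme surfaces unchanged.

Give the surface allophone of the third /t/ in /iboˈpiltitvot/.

[t]

/t/ (word-final) is in the target of rule 2 but the environment (between a vowel and a following unstressed vowel) is not met → [t].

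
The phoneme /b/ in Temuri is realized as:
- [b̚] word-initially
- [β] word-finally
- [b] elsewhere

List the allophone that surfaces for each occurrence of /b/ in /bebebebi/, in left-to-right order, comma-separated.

Occurrence 1 (position 1): word-initially → [b̚].
Occurrence 2 (position 3): no conditioning environment matches → elsewhere allophone [b].
Occurrence 3 (position 5): no conditioning environment matches → elsewhere allophone [b].
Occurrence 4 (position 7): no conditioning environment matches → elsewhere allophone [b].

[b̚], [b], [b], [b]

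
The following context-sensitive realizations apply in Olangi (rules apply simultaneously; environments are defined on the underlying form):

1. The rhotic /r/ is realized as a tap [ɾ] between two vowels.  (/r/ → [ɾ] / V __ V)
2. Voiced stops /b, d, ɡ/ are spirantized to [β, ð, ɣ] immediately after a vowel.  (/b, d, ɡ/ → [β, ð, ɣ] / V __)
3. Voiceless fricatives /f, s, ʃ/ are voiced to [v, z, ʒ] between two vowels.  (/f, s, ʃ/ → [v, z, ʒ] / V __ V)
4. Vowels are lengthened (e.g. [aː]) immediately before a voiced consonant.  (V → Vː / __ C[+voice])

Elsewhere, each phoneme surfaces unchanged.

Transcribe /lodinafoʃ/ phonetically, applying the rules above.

[loːðiːnavoʃ]

/o/ (between /l/ and /d/) occurs before a voiced consonant → [oː] by rule 4.
/d/ meets the environment for rule 2 (immediately after a vowel) → [ð].
/i/ (between /d/ and /n/) occurs before a voiced consonant → [iː] by rule 4.
/a/ (between /n/ and /f/): rule 4 targets it, but not before a voiced consonant → unchanged [a].
/f/ (between /a/ and /o/) occurs between two vowels → [v] by rule 3.
/o/ — between /f/ and /ʃ/; rule 4 does not apply here → [o].
/ʃ/ (word-final) fails the environment for rule 3, so it stays [ʃ].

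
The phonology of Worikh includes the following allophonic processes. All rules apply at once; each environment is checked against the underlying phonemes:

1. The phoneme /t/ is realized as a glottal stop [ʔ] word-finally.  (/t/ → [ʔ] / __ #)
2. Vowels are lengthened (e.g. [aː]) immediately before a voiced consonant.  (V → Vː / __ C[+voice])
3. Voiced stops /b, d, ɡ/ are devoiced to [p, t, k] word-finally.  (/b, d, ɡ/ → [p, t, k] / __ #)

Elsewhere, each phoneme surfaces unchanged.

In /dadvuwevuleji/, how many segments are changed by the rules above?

Segments that undergo a rule: /a/ → [aː] (rule 2); /u/ → [uː] (rule 2); /e/ → [eː] (rule 2); /u/ → [uː] (rule 2); /e/ → [eː] (rule 2).
All other segments surface unchanged.

5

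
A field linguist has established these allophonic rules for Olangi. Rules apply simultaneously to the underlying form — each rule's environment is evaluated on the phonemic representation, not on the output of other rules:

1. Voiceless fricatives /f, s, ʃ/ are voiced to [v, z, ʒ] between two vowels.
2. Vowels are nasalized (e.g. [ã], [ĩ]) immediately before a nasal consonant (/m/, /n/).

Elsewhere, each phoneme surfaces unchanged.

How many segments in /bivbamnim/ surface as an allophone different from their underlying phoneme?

2

Segments that undergo a rule: /a/ → [ã] (rule 2); /i/ → [ĩ] (rule 2).
All other segments surface unchanged.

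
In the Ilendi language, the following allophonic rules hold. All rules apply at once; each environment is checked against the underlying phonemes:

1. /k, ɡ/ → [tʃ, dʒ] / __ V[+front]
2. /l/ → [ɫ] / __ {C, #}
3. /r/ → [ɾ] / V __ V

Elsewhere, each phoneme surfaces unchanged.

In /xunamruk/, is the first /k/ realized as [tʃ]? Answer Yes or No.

/k/ (word-final) is in the target of rule 1 but the environment (before a front vowel) is not met → [k].
The actual realization is [k], not [tʃ].

No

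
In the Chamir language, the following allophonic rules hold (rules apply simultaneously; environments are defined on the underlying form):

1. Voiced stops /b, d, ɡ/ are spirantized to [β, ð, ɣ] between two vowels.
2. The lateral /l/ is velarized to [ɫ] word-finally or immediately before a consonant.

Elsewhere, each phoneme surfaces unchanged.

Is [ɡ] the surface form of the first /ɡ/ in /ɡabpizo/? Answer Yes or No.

Yes

/ɡ/ (word-initial) fails the environment for rule 1, so it stays [ɡ].
The actual realization is [ɡ], which matches [ɡ].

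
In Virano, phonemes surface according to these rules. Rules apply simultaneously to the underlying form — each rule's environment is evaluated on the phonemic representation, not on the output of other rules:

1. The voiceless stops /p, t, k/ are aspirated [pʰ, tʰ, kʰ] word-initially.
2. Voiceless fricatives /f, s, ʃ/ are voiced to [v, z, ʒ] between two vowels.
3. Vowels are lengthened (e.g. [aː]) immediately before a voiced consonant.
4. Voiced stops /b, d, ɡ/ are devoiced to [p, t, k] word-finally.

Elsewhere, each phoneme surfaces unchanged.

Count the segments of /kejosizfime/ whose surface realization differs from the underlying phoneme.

5

Segments that undergo a rule: /k/ → [kʰ] (rule 1); /e/ → [eː] (rule 3); /s/ → [z] (rule 2); /i/ → [iː] (rule 3); /i/ → [iː] (rule 3).
All other segments surface unchanged.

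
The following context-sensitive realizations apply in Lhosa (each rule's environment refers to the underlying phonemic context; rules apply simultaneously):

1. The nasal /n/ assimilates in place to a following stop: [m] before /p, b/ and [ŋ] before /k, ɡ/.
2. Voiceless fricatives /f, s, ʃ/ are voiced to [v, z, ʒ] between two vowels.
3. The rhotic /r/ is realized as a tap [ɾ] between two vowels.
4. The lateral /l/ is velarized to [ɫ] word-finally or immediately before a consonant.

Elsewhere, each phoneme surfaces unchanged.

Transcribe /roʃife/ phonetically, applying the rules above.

[roʒive]

/r/ — word-initial; rule 3 does not apply here → [r].
/o/ — not in any rule's target class → [o].
Rule 2 applies to /ʃ/ (between /o/ and /i/: between two vowels) → [ʒ].
/i/ stays [i].
/f/ (between /i/ and /e/): between two vowels, so rule 2 applies → [v].
/e/ (word-final) is unaffected → [e].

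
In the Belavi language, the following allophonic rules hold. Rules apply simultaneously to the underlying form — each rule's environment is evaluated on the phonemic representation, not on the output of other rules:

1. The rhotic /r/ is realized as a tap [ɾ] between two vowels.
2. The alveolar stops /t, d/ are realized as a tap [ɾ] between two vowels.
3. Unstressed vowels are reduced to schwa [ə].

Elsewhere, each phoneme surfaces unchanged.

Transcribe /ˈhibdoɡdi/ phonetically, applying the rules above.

[ˈhibdəɡdə]

/i/ — between /h/ and /b/; rule 3 does not apply here → [i].
/d/ (between /b/ and /o/): rule 2 targets it, but not between two vowels → unchanged [d].
/o/ — between /d/ and /ɡ/, in an unstressed syllable — surfaces as [ə] (rule 3).
/d/ (between /ɡ/ and /i/) fails the environment for rule 2, so it stays [d].
/i/ (word-final) occurs in an unstressed syllable → [ə] by rule 3.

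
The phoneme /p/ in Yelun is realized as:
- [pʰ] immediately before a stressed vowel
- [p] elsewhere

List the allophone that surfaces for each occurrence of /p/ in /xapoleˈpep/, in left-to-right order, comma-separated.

[p], [pʰ], [p]

Occurrence 1 (position 3): no conditioning environment matches → elsewhere allophone [p].
Occurrence 2 (position 7): immediately before a stressed vowel → [pʰ].
Occurrence 3 (position 9): no conditioning environment matches → elsewhere allophone [p].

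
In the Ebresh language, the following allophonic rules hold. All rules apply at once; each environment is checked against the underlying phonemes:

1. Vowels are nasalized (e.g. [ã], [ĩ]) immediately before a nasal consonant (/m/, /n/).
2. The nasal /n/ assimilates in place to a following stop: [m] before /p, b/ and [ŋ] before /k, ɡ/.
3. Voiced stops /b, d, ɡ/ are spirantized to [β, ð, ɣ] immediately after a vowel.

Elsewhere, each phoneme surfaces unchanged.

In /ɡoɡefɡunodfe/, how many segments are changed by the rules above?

Segments that undergo a rule: /ɡ/ → [ɣ] (rule 3); /u/ → [ũ] (rule 1); /d/ → [ð] (rule 3).
All other segments surface unchanged.

3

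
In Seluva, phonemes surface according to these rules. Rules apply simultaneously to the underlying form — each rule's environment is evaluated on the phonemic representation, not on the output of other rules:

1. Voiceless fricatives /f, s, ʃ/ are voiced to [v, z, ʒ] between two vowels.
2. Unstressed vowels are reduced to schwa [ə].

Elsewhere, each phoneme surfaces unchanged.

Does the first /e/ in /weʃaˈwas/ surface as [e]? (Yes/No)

/e/ meets the environment for rule 2 (in an unstressed syllable) → [ə].
The actual realization is [ə], not [e].

No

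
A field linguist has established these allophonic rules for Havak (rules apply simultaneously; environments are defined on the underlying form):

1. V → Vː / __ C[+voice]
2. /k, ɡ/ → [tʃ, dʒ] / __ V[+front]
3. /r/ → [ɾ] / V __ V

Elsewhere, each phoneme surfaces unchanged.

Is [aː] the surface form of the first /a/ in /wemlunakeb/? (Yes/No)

/a/ (between /n/ and /k/) fails the environment for rule 1, so it stays [a].
The actual realization is [a], not [aː].

No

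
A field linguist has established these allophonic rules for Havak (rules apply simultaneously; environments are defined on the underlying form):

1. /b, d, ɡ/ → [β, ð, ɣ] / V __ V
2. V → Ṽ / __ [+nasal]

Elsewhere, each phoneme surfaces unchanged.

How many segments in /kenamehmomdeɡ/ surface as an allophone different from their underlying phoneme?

Segments that undergo a rule: /e/ → [ẽ] (rule 2); /a/ → [ã] (rule 2); /o/ → [õ] (rule 2).
All other segments surface unchanged.

3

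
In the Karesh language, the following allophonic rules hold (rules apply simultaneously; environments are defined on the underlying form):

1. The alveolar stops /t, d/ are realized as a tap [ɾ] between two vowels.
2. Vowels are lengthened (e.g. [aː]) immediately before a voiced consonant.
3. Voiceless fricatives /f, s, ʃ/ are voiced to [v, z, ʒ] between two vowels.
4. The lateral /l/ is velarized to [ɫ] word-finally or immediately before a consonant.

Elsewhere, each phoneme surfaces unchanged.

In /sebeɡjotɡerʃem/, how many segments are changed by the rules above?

4

Segments that undergo a rule: /e/ → [eː] (rule 2); /e/ → [eː] (rule 2); /e/ → [eː] (rule 2); /e/ → [eː] (rule 2).
All other segments surface unchanged.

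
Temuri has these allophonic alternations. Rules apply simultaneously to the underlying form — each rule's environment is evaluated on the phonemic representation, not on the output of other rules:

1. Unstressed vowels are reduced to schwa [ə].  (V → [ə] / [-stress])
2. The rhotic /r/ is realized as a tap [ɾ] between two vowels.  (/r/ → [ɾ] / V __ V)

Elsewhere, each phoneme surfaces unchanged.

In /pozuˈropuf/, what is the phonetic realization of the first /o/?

/o/ meets the environment for rule 1 (in an unstressed syllable) → [ə].

[ə]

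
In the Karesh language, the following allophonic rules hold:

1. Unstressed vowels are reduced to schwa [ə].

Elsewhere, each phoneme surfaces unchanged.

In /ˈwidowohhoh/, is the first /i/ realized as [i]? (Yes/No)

Yes

/i/ (between /w/ and /d/) fails the environment for rule 1, so it stays [i].
The actual realization is [i], which matches [i].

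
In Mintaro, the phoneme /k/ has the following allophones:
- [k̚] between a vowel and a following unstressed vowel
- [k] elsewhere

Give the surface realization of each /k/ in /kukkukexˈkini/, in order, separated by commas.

Occurrence 1 (position 1): no conditioning environment matches → elsewhere allophone [k].
Occurrence 2 (position 3): no conditioning environment matches → elsewhere allophone [k].
Occurrence 3 (position 4): no conditioning environment matches → elsewhere allophone [k].
Occurrence 4 (position 6): between a vowel and a following unstressed vowel → [k̚].
Occurrence 5 (position 9): no conditioning environment matches → elsewhere allophone [k].

[k], [k], [k], [k̚], [k]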